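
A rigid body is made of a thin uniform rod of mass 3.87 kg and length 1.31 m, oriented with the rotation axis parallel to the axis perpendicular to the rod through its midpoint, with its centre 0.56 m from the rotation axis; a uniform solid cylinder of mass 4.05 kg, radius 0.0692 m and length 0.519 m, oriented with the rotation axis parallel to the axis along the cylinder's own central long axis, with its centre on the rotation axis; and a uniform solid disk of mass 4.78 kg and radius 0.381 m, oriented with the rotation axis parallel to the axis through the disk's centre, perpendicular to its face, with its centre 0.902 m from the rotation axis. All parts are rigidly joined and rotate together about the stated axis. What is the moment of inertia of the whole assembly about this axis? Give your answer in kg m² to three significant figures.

6.01

Thin rod: I_cm = (1/12)ML² = (1/12)(3.87)(1.31)² = 0.55344 kg m²; centre at d = 0.56 m, so the parallel axis theorem gives I = 0.55344 + (3.87)(0.56)² = 1.7671 kg m².
Solid cylinder: I_cm = (1/2)MR² = (1/2)(4.05)(0.0692)² = 0.009697 kg m²; axis through the centre, so I = 0.009697 kg m².
Solid disk: I_cm = (1/2)MR² = (1/2)(4.78)(0.381)² = 0.34693 kg m²; centre at d = 0.902 m, so the parallel axis theorem gives I = 0.34693 + (4.78)(0.902)² = 4.236 kg m².
Total I = 1.7671 + 0.009697 + 4.236 = 6.0127 kg m².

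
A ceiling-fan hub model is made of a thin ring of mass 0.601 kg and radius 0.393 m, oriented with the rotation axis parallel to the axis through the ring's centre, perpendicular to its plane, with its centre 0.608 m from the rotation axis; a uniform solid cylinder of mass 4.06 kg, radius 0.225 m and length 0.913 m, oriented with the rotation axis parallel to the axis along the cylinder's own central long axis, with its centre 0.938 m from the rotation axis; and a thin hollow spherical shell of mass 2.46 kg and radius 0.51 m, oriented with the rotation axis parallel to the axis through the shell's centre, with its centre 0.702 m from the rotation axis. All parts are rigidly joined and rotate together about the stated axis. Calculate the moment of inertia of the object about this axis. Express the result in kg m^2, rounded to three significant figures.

Thin ring: I_cm = MR² = (0.601)(0.393)² = 0.092824 kg m^2; centre at d = 0.608 m, so the parallel axis theorem gives I = 0.092824 + (0.601)(0.608)² = 0.31499 kg m^2.
Solid cylinder: I_cm = (1/2)MR² = (1/2)(4.06)(0.225)² = 0.10277 kg m^2; centre at d = 0.938 m, so the parallel axis theorem gives I = 0.10277 + (4.06)(0.938)² = 3.6749 kg m^2.
Spherical shell: I_cm = (2/3)MR² = (2/3)(2.46)(0.51)² = 0.42656 kg m^2; centre at d = 0.702 m, so the parallel axis theorem gives I = 0.42656 + (2.46)(0.702)² = 1.6389 kg m^2.
Total I = 0.31499 + 3.6749 + 1.6389 = 5.6288 kg m^2.

5.63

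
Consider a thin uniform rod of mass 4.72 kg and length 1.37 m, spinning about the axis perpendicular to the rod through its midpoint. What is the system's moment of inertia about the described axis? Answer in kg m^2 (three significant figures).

I_cm = (1/12)ML² = (1/12)(4.72)(1.37)² = 0.73825 kg m^2; axis through the centre, so I = 0.73825 kg m^2.

0.738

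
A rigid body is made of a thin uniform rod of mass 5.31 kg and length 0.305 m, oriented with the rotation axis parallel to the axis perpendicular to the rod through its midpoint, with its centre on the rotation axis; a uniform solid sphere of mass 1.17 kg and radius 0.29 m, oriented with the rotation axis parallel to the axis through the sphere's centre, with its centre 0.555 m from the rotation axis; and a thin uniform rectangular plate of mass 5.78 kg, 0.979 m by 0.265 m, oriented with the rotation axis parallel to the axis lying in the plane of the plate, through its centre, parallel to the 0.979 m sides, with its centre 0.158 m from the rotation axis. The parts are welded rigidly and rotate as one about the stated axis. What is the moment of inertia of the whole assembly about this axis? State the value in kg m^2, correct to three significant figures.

Thin rod: I_cm = (1/12)ML² = (1/12)(5.31)(0.305)² = 0.041164 kg m^2; axis through the centre, so I = 0.041164 kg m^2.
Solid sphere: I_cm = (2/5)MR² = (2/5)(1.17)(0.29)² = 0.039359 kg m^2; centre at d = 0.555 m, so the parallel axis theorem gives I = 0.039359 + (1.17)(0.555)² = 0.39975 kg m^2.
Rectangular plate: I_cm = (1/12)Mb² = (1/12)(5.78)(0.265)² = 0.033825 kg m^2; centre at d = 0.158 m, so the parallel axis theorem gives I = 0.033825 + (5.78)(0.158)² = 0.17812 kg m^2.
Total I = 0.041164 + 0.39975 + 0.17812 = 0.61903 kg m^2.

0.619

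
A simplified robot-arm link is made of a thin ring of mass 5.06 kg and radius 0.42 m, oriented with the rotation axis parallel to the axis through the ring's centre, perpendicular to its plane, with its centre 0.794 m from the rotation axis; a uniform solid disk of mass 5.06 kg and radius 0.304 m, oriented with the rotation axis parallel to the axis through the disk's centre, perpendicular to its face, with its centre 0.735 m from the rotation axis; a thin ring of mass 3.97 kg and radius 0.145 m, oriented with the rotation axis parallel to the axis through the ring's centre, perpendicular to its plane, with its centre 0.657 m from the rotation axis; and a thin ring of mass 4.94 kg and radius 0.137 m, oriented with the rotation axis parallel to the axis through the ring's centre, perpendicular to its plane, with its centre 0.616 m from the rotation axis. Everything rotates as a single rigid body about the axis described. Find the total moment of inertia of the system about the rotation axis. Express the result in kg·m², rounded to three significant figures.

Thin ring: I_cm = MR² = (5.06)(0.42)² = 0.89258 kg·m²; centre at d = 0.794 m, so the parallel axis theorem gives I = 0.89258 + (5.06)(0.794)² = 4.0826 kg·m².
Solid disk: I_cm = (1/2)MR² = (1/2)(5.06)(0.304)² = 0.23381 kg·m²; centre at d = 0.735 m, so the parallel axis theorem gives I = 0.23381 + (5.06)(0.735)² = 2.9674 kg·m².
Thin ring: I_cm = MR² = (3.97)(0.145)² = 0.083469 kg·m²; centre at d = 0.657 m, so the parallel axis theorem gives I = 0.083469 + (3.97)(0.657)² = 1.7971 kg·m².
Thin ring: I_cm = MR² = (4.94)(0.137)² = 0.092719 kg·m²; centre at d = 0.616 m, so the parallel axis theorem gives I = 0.092719 + (4.94)(0.616)² = 1.9672 kg·m².
Total I = 4.0826 + 2.9674 + 1.7971 + 1.9672 = 10.814 kg·m².

10.8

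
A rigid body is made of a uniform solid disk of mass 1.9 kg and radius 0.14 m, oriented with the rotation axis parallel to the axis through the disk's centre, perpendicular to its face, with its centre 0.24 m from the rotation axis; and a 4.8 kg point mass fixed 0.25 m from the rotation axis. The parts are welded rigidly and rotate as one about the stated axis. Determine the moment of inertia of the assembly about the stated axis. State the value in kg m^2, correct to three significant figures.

Solid disk: I_cm = (1/2)MR² = (1/2)(1.9)(0.14)² = 0.01862 kg m^2; centre at d = 0.24 m, so the parallel axis theorem gives I = 0.01862 + (1.9)(0.24)² = 0.12806 kg m^2.
Point mass: I_cm = 0; centre at d = 0.25 m, so the parallel axis theorem gives I = 0 + (4.8)(0.25)² = 0.3 kg m^2.
Total I = 0.12806 + 0.3 = 0.42806 kg m^2.

0.428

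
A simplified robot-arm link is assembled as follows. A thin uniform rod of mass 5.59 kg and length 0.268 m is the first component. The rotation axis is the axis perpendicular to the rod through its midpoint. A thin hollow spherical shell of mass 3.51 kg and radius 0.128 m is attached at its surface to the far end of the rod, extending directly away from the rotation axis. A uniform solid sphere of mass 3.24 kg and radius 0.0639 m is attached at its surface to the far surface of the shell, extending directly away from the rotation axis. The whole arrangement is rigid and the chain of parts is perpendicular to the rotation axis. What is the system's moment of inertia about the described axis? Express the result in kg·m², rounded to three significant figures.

Thin rod: I_cm = (1/12)ML² = (1/12)(5.59)(0.268)² = 0.033458 kg·m²; axis through the centre, so I = 0.033458 kg·m².
Spherical shell: I_cm = (2/3)MR² = (2/3)(3.51)(0.128)² = 0.038339 kg·m²; centre at d = 0.134 + 0.128 = 0.262 m, so the parallel axis theorem gives I = 0.038339 + (3.51)(0.262)² = 0.27928 kg·m².
Solid sphere: I_cm = (2/5)MR² = (2/5)(3.24)(0.0639)² = 0.0052918 kg·m²; centre at d = 0.134 + 0.128 + 0.128 + 0.0639 = 0.4539 m, so the parallel axis theorem gives I = 0.0052918 + (3.24)(0.4539)² = 0.67281 kg·m².
Total I = 0.033458 + 0.27928 + 0.67281 = 0.98555 kg·m².

0.986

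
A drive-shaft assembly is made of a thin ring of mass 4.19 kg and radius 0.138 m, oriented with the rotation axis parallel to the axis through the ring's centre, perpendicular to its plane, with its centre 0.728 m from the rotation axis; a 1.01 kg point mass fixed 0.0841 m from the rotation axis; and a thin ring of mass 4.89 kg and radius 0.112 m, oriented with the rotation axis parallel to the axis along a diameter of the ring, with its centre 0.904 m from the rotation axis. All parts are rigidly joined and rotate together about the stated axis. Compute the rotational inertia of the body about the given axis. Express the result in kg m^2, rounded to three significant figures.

6.33

Thin ring: I_cm = MR² = (4.19)(0.138)² = 0.079794 kg m^2; centre at d = 0.728 m, so I = I_cm + Md² gives I = 0.079794 + (4.19)(0.728)² = 2.3004 kg m^2.
Point mass: I_cm = 0; centre at d = 0.0841 m, so I = I_cm + Md² gives I = 0 + (1.01)(0.0841)² = 0.0071435 kg m^2.
Thin ring: I_cm = (1/2)MR² = (1/2)(4.89)(0.112)² = 0.03067 kg m^2; centre at d = 0.904 m, so I = I_cm + Md² gives I = 0.03067 + (4.89)(0.904)² = 4.0269 kg m^2.
Total I = 2.3004 + 0.0071435 + 4.0269 = 6.3344 kg m^2.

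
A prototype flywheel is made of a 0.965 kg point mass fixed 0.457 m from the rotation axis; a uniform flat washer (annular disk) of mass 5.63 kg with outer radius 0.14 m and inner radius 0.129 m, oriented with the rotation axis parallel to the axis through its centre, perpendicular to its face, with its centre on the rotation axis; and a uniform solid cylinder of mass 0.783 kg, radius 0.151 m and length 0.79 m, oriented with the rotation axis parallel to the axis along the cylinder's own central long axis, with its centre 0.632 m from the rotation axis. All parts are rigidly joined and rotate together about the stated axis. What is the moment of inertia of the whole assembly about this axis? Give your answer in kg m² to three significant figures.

Point mass: I_cm = 0; centre at d = 0.457 m, so I = I_cm + Md² gives I = 0 + (0.965)(0.457)² = 0.20154 kg m².
Annular disk: I_cm = (1/2)M(R²+r²) = (1/2)(5.63)[(0.14)² + (0.129)²] = 0.10202 kg m²; axis through the centre, so I = 0.10202 kg m².
Solid cylinder: I_cm = (1/2)MR² = (1/2)(0.783)(0.151)² = 0.0089266 kg m²; centre at d = 0.632 m, so I = I_cm + Md² gives I = 0.0089266 + (0.783)(0.632)² = 0.32168 kg m².
Total I = 0.20154 + 0.10202 + 0.32168 = 0.62523 kg m².

0.625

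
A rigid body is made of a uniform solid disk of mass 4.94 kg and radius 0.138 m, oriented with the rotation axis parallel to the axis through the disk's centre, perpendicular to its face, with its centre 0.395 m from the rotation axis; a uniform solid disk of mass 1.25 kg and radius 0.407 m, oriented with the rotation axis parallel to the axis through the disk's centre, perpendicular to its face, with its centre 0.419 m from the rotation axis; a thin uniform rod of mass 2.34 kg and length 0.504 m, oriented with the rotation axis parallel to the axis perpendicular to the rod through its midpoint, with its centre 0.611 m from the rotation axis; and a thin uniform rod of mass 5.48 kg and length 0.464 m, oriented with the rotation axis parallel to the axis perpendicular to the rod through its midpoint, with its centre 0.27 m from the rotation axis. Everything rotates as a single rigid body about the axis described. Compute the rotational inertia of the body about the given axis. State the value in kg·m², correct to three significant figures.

2.56

Solid disk: I_cm = (1/2)MR² = (1/2)(4.94)(0.138)² = 0.047039 kg·m²; centre at d = 0.395 m, so the parallel axis theorem gives I = 0.047039 + (4.94)(0.395)² = 0.8178 kg·m².
Solid disk: I_cm = (1/2)MR² = (1/2)(1.25)(0.407)² = 0.10353 kg·m²; centre at d = 0.419 m, so the parallel axis theorem gives I = 0.10353 + (1.25)(0.419)² = 0.32298 kg·m².
Thin rod: I_cm = (1/12)ML² = (1/12)(2.34)(0.504)² = 0.049533 kg·m²; centre at d = 0.611 m, so the parallel axis theorem gives I = 0.049533 + (2.34)(0.611)² = 0.9231 kg·m².
Thin rod: I_cm = (1/12)ML² = (1/12)(5.48)(0.464)² = 0.098319 kg·m²; centre at d = 0.27 m, so the parallel axis theorem gives I = 0.098319 + (5.48)(0.27)² = 0.49781 kg·m².
Total I = 0.8178 + 0.32298 + 0.9231 + 0.49781 = 2.5617 kg·m².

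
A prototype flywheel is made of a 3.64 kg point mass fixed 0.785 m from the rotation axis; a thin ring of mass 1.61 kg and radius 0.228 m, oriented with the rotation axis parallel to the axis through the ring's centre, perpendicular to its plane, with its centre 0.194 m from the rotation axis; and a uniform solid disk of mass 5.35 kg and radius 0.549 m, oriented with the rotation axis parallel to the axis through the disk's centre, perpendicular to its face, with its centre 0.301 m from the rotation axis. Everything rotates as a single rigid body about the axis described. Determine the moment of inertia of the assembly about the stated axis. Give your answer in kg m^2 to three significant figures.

3.68

Point mass: I_cm = 0; centre at d = 0.785 m, so I = I_cm + Md² gives I = 0 + (3.64)(0.785)² = 2.2431 kg m^2.
Thin ring: I_cm = MR² = (1.61)(0.228)² = 0.083694 kg m^2; centre at d = 0.194 m, so I = I_cm + Md² gives I = 0.083694 + (1.61)(0.194)² = 0.14429 kg m^2.
Solid disk: I_cm = (1/2)MR² = (1/2)(5.35)(0.549)² = 0.80625 kg m^2; centre at d = 0.301 m, so I = I_cm + Md² gives I = 0.80625 + (5.35)(0.301)² = 1.291 kg m^2.
Total I = 2.2431 + 0.14429 + 1.291 = 3.6783 kg m^2.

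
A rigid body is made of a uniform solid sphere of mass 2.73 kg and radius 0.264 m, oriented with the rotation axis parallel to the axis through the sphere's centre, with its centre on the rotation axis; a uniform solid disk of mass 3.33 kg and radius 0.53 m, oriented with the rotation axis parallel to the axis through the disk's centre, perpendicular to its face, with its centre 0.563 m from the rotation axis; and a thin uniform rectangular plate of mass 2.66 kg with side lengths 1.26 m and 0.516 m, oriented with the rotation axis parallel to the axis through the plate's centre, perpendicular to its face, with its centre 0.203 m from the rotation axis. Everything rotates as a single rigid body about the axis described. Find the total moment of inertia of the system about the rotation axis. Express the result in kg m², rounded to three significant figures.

Solid sphere: I_cm = (2/5)MR² = (2/5)(2.73)(0.264)² = 0.076108 kg m²; axis through the centre, so I = 0.076108 kg m².
Solid disk: I_cm = (1/2)MR² = (1/2)(3.33)(0.53)² = 0.4677 kg m²; centre at d = 0.563 m, so the parallel axis theorem gives I = 0.4677 + (3.33)(0.563)² = 1.5232 kg m².
Rectangular plate: I_cm = (1/12)M(a²+b²) = (1/12)(2.66)[(1.26)² + (0.516)²] = 0.41094 kg m²; centre at d = 0.203 m, so the parallel axis theorem gives I = 0.41094 + (2.66)(0.203)² = 0.52055 kg m².
Total I = 0.076108 + 1.5232 + 0.52055 = 2.1199 kg m².

2.12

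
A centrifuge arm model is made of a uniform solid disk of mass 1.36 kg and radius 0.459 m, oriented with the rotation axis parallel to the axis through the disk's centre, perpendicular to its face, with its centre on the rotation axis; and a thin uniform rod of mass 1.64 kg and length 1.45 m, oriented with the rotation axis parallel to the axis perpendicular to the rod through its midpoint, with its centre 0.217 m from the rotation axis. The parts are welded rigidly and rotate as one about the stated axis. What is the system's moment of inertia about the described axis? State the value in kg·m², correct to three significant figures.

0.508

Solid disk: I_cm = (1/2)MR² = (1/2)(1.36)(0.459)² = 0.14326 kg·m²; axis through the centre, so I = 0.14326 kg·m².
Thin rod: I_cm = (1/12)ML² = (1/12)(1.64)(1.45)² = 0.28734 kg·m²; centre at d = 0.217 m, so I = I_cm + Md² gives I = 0.28734 + (1.64)(0.217)² = 0.36457 kg·m².
Total I = 0.14326 + 0.36457 = 0.50783 kg·m².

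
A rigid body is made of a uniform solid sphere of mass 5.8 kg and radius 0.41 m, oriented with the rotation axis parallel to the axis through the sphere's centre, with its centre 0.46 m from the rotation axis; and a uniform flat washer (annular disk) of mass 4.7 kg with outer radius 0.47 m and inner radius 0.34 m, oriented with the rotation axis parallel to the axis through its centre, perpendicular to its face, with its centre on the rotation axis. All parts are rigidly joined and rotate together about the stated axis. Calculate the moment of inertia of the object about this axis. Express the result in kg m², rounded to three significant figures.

Solid sphere: I_cm = (2/5)MR² = (2/5)(5.8)(0.41)² = 0.38999 kg m²; centre at d = 0.46 m, so the parallel axis theorem gives I = 0.38999 + (5.8)(0.46)² = 1.6173 kg m².
Annular disk: I_cm = (1/2)M(R²+r²) = (1/2)(4.7)[(0.47)² + (0.34)²] = 0.79078 kg m²; axis through the centre, so I = 0.79078 kg m².
Total I = 1.6173 + 0.79078 = 2.408 kg m².

2.41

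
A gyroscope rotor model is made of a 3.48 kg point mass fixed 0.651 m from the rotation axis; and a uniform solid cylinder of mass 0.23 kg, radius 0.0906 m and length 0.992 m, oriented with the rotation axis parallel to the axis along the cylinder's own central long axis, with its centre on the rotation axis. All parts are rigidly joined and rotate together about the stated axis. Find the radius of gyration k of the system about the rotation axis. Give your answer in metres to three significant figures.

0.631

Point mass: I_cm = 0; centre at d = 0.651 m, so I = I_cm + Md² gives I = 0 + (3.48)(0.651)² = 1.4748 kg·m².
Solid cylinder: I_cm = (1/2)MR² = (1/2)(0.23)(0.0906)² = 0.00094396 kg·m²; axis through the centre, so I = 0.00094396 kg·m².
Total I = 1.4758 kg·m²; total mass M = 3.71 kg.
k = √(I/M) = √(1.4758/3.71) = 0.6307 m.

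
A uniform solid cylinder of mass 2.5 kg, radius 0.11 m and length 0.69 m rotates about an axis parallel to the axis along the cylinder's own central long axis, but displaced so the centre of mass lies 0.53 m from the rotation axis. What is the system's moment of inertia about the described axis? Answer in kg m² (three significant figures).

0.717

I_cm = (1/2)MR² = (1/2)(2.5)(0.11)² = 0.015125 kg m²; centre at d = 0.53 m, so I = I_cm + Md² gives I = 0.015125 + (2.5)(0.53)² = 0.71738 kg m².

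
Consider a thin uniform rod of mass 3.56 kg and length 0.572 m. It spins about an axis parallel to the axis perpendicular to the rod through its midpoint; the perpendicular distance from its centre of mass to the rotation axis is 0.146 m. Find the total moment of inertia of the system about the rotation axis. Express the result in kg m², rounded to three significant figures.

I_cm = (1/12)ML² = (1/12)(3.56)(0.572)² = 0.097065 kg m²; centre at d = 0.146 m, so the parallel axis theorem gives I = 0.097065 + (3.56)(0.146)² = 0.17295 kg m².

0.173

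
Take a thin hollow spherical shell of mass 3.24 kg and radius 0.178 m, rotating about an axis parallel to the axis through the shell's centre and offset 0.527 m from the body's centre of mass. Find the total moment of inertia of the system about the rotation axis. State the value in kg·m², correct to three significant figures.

I_cm = (2/3)MR² = (2/3)(3.24)(0.178)² = 0.068437 kg·m²; centre at d = 0.527 m, so the parallel axis theorem gives I = 0.068437 + (3.24)(0.527)² = 0.96828 kg·m².

0.968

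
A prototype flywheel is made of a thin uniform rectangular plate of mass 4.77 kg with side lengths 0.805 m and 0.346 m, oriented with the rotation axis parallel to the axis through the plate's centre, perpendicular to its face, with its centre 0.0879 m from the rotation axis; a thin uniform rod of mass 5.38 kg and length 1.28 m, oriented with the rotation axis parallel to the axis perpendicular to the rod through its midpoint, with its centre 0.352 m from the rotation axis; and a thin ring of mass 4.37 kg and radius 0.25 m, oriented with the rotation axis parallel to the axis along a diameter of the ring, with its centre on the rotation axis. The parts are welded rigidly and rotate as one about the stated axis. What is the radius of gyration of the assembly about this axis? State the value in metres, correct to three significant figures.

0.360

Rectangular plate: I_cm = (1/12)M(a²+b²) = (1/12)(4.77)[(0.805)² + (0.346)²] = 0.30518 kg m²; centre at d = 0.0879 m, so I = I_cm + Md² gives I = 0.30518 + (4.77)(0.0879)² = 0.34203 kg m².
Thin rod: I_cm = (1/12)ML² = (1/12)(5.38)(1.28)² = 0.73455 kg m²; centre at d = 0.352 m, so I = I_cm + Md² gives I = 0.73455 + (5.38)(0.352)² = 1.4012 kg m².
Thin ring: I_cm = (1/2)MR² = (1/2)(4.37)(0.25)² = 0.13656 kg m²; axis through the centre, so I = 0.13656 kg m².
Total I = 1.8797 kg m²; total mass M = 14.52 kg.
k = √(I/M) = √(1.8797/14.52) = 0.3598 m.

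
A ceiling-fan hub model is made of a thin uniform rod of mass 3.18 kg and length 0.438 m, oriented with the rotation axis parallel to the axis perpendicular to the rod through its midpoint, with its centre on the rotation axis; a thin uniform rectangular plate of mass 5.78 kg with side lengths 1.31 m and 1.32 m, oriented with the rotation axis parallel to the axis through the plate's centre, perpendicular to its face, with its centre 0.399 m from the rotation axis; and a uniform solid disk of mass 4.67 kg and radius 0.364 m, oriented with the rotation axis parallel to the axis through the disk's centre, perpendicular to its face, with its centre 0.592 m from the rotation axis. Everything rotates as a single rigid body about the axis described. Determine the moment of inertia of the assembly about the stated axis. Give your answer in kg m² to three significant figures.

4.58

Thin rod: I_cm = (1/12)ML² = (1/12)(3.18)(0.438)² = 0.050839 kg m²; axis through the centre, so I = 0.050839 kg m².
Rectangular plate: I_cm = (1/12)M(a²+b²) = (1/12)(5.78)[(1.31)² + (1.32)²] = 1.6658 kg m²; centre at d = 0.399 m, so the parallel axis theorem gives I = 1.6658 + (5.78)(0.399)² = 2.586 kg m².
Solid disk: I_cm = (1/2)MR² = (1/2)(4.67)(0.364)² = 0.30938 kg m²; centre at d = 0.592 m, so the parallel axis theorem gives I = 0.30938 + (4.67)(0.592)² = 1.946 kg m².
Total I = 0.050839 + 2.586 + 1.946 = 4.5829 kg m².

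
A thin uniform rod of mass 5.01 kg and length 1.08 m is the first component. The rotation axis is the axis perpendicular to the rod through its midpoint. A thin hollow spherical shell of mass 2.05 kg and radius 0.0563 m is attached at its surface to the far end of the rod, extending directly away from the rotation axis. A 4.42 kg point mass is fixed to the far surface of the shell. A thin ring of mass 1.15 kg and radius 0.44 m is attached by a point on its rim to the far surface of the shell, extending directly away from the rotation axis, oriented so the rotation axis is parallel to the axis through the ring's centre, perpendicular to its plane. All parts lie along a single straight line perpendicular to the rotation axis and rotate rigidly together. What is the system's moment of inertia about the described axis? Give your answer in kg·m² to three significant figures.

Thin rod: I_cm = (1/12)ML² = (1/12)(5.01)(1.08)² = 0.48697 kg·m²; axis through the centre, so I = 0.48697 kg·m².
Spherical shell: I_cm = (2/3)MR² = (2/3)(2.05)(0.0563)² = 0.0043319 kg·m²; centre at d = 0.54 + 0.0563 = 0.5963 m, so the parallel axis theorem gives I = 0.0043319 + (2.05)(0.5963)² = 0.73326 kg·m².
Point mass: I_cm = 0; centre at d = 0.54 + 0.0563 + 0.0563 = 0.6526 m, so the parallel axis theorem gives I = 0 + (4.42)(0.6526)² = 1.8824 kg·m².
Thin ring: I_cm = MR² = (1.15)(0.44)² = 0.22264 kg·m²; centre at d = 0.54 + 0.0563 + 0.0563 + 0.44 = 1.0926 m, so the parallel axis theorem gives I = 0.22264 + (1.15)(1.0926)² = 1.5955 kg·m².
Total I = 0.48697 + 0.73326 + 1.8824 + 1.5955 = 4.6981 kg·m².

4.70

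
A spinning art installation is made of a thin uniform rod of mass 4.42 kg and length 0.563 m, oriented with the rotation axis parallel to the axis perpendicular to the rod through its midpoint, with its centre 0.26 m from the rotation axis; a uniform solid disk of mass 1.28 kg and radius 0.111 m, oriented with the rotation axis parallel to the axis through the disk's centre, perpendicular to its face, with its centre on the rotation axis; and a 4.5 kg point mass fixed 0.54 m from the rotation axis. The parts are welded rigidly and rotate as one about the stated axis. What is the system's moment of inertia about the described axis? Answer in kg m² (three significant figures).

1.74

Thin rod: I_cm = (1/12)ML² = (1/12)(4.42)(0.563)² = 0.11675 kg m²; centre at d = 0.26 m, so I = I_cm + Md² gives I = 0.11675 + (4.42)(0.26)² = 0.41554 kg m².
Solid disk: I_cm = (1/2)MR² = (1/2)(1.28)(0.111)² = 0.0078854 kg m²; axis through the centre, so I = 0.0078854 kg m².
Point mass: I_cm = 0; centre at d = 0.54 m, so I = I_cm + Md² gives I = 0 + (4.5)(0.54)² = 1.3122 kg m².
Total I = 0.41554 + 0.0078854 + 1.3122 = 1.7356 kg m².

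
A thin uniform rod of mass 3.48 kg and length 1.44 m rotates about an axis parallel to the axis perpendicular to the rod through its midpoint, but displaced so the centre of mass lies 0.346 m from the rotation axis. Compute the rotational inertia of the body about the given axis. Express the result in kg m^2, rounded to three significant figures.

I_cm = (1/12)ML² = (1/12)(3.48)(1.44)² = 0.60134 kg m^2; centre at d = 0.346 m, so the parallel axis theorem gives I = 0.60134 + (3.48)(0.346)² = 1.018 kg m^2.

1.02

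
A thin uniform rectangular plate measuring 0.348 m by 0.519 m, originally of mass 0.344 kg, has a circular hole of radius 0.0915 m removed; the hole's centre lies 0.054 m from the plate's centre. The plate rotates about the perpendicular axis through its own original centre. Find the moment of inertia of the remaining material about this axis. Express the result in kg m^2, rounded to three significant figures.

Unpierced body about its centre: I₀ = (1/12)M(a²+b²) = (1/12)(0.344)[(0.348)² + (0.519)²] = 0.011193 kg m^2.
The removed disk has mass m = M·πr²/(ab) = (0.344)·π(0.0915)²/(0.348·0.519) = 0.050096 kg (same uniform areal density).
Its moment of inertia about the rotation axis (parallel-axis theorem): I_hole = (1/2)mr² + md² = (1/2)(0.050096)(0.0915)² + (0.050096)(0.054)² = 0.00035579 kg m^2.
Treating the hole as negative mass, I = I₀ − I_hole = 0.011193 − 0.00035579 = 0.010838 kg m^2.

0.0108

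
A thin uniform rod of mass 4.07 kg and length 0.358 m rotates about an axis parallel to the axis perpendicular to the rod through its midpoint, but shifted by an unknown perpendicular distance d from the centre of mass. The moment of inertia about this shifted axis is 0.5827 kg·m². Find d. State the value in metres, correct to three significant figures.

About the centre-of-mass axis, I_cm = (1/12)ML² = (1/12)(4.07)(0.358)² = 0.043469 kg·m².
Parallel axis theorem: I = I_cm + Md², so Md² = 0.5827 − 0.043469 = 0.53923 kg·m².
d = √(0.53923 / 4.07) = 0.36399 m.

0.364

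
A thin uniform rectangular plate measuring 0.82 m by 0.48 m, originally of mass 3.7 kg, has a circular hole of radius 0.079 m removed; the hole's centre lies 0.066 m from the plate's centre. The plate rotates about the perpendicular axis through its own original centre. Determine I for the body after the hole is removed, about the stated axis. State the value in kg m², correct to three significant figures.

Unpierced body about its centre: I₀ = (1/12)M(a²+b²) = (1/12)(3.7)[(0.82)² + (0.48)²] = 0.27836 kg m².
The removed disk has mass m = M·πr²/(ab) = (3.7)·π(0.079)²/(0.82·0.48) = 0.18431 kg (same uniform areal density).
Its moment of inertia about the rotation axis (parallel-axis theorem): I_hole = (1/2)mr² + md² = (1/2)(0.18431)(0.079)² + (0.18431)(0.066)² = 0.001378 kg m².
Treating the hole as negative mass, I = I₀ − I_hole = 0.27836 − 0.001378 = 0.27699 kg m².

0.277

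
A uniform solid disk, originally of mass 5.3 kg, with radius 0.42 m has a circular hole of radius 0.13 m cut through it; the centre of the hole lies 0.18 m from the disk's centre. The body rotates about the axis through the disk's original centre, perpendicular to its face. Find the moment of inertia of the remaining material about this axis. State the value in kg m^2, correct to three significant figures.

Unpierced body about its centre: I₀ = (1/2)MR² = (1/2)(5.3)(0.42)² = 0.46746 kg m^2.
The removed disk has mass m = M·(r/R)² = (5.3)(0.13/0.42)² = 0.50777 kg (same uniform areal density).
Its moment of inertia about the rotation axis (parallel-axis theorem): I_hole = (1/2)mr² + md² = (1/2)(0.50777)(0.13)² + (0.50777)(0.18)² = 0.020742 kg m^2.
Treating the hole as negative mass, I = I₀ − I_hole = 0.46746 − 0.020742 = 0.44672 kg m^2.

0.447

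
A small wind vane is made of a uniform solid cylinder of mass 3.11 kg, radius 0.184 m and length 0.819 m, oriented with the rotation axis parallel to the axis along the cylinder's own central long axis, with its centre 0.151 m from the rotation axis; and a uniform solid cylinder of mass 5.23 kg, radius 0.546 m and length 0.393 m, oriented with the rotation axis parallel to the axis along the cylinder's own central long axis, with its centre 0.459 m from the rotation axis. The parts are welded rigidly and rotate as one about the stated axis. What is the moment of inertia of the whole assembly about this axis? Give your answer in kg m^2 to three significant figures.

2.00

Solid cylinder: I_cm = (1/2)MR² = (1/2)(3.11)(0.184)² = 0.052646 kg m^2; centre at d = 0.151 m, so I = I_cm + Md² gives I = 0.052646 + (3.11)(0.151)² = 0.12356 kg m^2.
Solid cylinder: I_cm = (1/2)MR² = (1/2)(5.23)(0.546)² = 0.77957 kg m^2; centre at d = 0.459 m, so I = I_cm + Md² gives I = 0.77957 + (5.23)(0.459)² = 1.8814 kg m^2.
Total I = 0.12356 + 1.8814 = 2.005 kg m^2.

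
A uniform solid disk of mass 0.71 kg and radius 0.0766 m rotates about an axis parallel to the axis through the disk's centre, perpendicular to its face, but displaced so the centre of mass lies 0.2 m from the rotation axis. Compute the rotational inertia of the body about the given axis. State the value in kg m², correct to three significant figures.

I_cm = (1/2)MR² = (1/2)(0.71)(0.0766)² = 0.002083 kg m²; centre at d = 0.2 m, so I = I_cm + Md² gives I = 0.002083 + (0.71)(0.2)² = 0.030483 kg m².

0.0305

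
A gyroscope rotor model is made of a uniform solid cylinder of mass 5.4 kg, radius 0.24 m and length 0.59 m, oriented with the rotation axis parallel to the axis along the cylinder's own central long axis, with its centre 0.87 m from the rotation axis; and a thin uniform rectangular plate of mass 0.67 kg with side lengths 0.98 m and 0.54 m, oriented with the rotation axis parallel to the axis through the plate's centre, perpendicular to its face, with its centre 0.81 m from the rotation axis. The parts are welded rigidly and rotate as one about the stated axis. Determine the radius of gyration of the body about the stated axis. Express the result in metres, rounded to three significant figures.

0.885

Solid cylinder: I_cm = (1/2)MR² = (1/2)(5.4)(0.24)² = 0.15552 kg m^2; centre at d = 0.87 m, so I = I_cm + Md² gives I = 0.15552 + (5.4)(0.87)² = 4.2428 kg m^2.
Rectangular plate: I_cm = (1/12)M(a²+b²) = (1/12)(0.67)[(0.98)² + (0.54)²] = 0.069903 kg m^2; centre at d = 0.81 m, so I = I_cm + Md² gives I = 0.069903 + (0.67)(0.81)² = 0.50949 kg m^2.
Total I = 4.7523 kg m^2; total mass M = 6.07 kg.
k = √(I/M) = √(4.7523/6.07) = 0.88482 m.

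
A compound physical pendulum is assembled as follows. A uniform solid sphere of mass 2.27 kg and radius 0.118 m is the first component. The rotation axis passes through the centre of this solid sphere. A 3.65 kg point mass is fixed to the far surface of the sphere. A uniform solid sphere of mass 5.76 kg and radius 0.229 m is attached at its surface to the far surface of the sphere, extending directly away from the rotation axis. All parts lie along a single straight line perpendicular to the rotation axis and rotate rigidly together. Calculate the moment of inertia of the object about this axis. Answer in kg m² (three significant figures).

0.878

Solid sphere: I_cm = (2/5)MR² = (2/5)(2.27)(0.118)² = 0.012643 kg m²; axis through the centre, so I = 0.012643 kg m².
Point mass: I_cm = 0; centre at d = 0.118 m, so the parallel axis theorem gives I = 0 + (3.65)(0.118)² = 0.050823 kg m².
Solid sphere: I_cm = (2/5)MR² = (2/5)(5.76)(0.229)² = 0.12082 kg m²; centre at d = 0.118 + 0.229 = 0.347 m, so the parallel axis theorem gives I = 0.12082 + (5.76)(0.347)² = 0.81438 kg m².
Total I = 0.012643 + 0.050823 + 0.81438 = 0.87785 kg m².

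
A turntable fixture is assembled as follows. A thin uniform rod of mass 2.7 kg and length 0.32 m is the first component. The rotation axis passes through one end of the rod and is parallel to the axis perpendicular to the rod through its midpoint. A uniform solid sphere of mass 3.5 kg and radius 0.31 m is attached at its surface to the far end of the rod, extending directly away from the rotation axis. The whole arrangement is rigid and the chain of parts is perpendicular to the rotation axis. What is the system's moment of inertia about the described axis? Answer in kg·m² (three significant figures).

Thin rod: I_cm = (1/12)ML² = (1/12)(2.7)(0.32)² = 0.02304 kg·m²; centre at d = 0.16 m, so I = I_cm + Md² gives I = 0.02304 + (2.7)(0.16)² = 0.09216 kg·m².
Solid sphere: I_cm = (2/5)MR² = (2/5)(3.5)(0.31)² = 0.13454 kg·m²; centre at d = 0.16 + 0.16 + 0.31 = 0.63 m, so I = I_cm + Md² gives I = 0.13454 + (3.5)(0.63)² = 1.5237 kg·m².
Total I = 0.09216 + 1.5237 = 1.6159 kg·m².

1.62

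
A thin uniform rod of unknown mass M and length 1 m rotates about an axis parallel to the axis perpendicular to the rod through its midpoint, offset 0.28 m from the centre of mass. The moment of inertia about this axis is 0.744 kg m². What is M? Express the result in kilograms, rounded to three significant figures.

I = I_cm + Md² = (1/12)ML² + Md² = M·[0.0833333·(1)² + (0.28)²] = M·0.16173.
So M = 0.744 / 0.16173 = 4.6002 kg.

4.60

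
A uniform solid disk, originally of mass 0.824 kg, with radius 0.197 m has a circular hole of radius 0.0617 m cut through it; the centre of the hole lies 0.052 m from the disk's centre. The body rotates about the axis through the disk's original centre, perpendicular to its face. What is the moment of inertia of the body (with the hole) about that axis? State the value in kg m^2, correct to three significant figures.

0.0156

Unpierced body about its centre: I₀ = (1/2)MR² = (1/2)(0.824)(0.197)² = 0.015989 kg m^2.
The removed disk has mass m = M·(r/R)² = (0.824)(0.0617/0.197)² = 0.080829 kg (same uniform areal density).
Its moment of inertia about the rotation axis (parallel-axis theorem): I_hole = (1/2)mr² + md² = (1/2)(0.080829)(0.0617)² + (0.080829)(0.052)² = 0.00037241 kg m^2.
Treating the hole as negative mass, I = I₀ − I_hole = 0.015989 − 0.00037241 = 0.015617 kg m^2.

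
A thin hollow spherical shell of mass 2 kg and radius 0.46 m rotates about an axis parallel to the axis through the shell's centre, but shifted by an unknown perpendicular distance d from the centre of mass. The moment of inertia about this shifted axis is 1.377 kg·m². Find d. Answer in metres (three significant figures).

0.740

About the centre-of-mass axis, I_cm = (2/3)MR² = (2/3)(2)(0.46)² = 0.28213 kg·m².
Parallel axis theorem: I = I_cm + Md², so Md² = 1.377 − 0.28213 = 1.0949 kg·m².
d = √(1.0949 / 2) = 0.73989 m.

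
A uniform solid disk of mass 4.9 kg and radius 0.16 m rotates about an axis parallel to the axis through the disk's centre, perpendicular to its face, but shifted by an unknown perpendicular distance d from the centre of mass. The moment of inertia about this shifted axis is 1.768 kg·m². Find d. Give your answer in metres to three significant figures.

About the centre-of-mass axis, I_cm = (1/2)MR² = (1/2)(4.9)(0.16)² = 0.06272 kg·m².
Parallel axis theorem: I = I_cm + Md², so Md² = 1.768 − 0.06272 = 1.7053 kg·m².
d = √(1.7053 / 4.9) = 0.58993 m.

0.590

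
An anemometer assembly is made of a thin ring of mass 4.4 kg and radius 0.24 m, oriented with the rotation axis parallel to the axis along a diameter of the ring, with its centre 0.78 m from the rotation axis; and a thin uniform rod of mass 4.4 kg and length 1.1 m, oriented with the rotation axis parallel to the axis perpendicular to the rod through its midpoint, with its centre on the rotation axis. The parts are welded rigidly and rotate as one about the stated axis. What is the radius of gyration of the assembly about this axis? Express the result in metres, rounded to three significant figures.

0.607

Thin ring: I_cm = (1/2)MR² = (1/2)(4.4)(0.24)² = 0.12672 kg·m²; centre at d = 0.78 m, so the parallel axis theorem gives I = 0.12672 + (4.4)(0.78)² = 2.8037 kg·m².
Thin rod: I_cm = (1/12)ML² = (1/12)(4.4)(1.1)² = 0.44367 kg·m²; axis through the centre, so I = 0.44367 kg·m².
Total I = 3.2473 kg·m²; total mass M = 8.8 kg.
k = √(I/M) = √(3.2473/8.8) = 0.60747 m.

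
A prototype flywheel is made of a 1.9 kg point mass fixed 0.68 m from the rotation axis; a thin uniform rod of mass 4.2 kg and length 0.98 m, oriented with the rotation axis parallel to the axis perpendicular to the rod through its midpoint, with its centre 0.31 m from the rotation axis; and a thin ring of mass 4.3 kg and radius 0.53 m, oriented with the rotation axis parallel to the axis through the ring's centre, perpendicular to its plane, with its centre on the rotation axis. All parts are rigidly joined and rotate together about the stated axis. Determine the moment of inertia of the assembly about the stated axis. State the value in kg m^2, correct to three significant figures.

2.83

Point mass: I_cm = 0; centre at d = 0.68 m, so the parallel axis theorem gives I = 0 + (1.9)(0.68)² = 0.87856 kg m^2.
Thin rod: I_cm = (1/12)ML² = (1/12)(4.2)(0.98)² = 0.33614 kg m^2; centre at d = 0.31 m, so the parallel axis theorem gives I = 0.33614 + (4.2)(0.31)² = 0.73976 kg m^2.
Thin ring: I_cm = MR² = (4.3)(0.53)² = 1.2079 kg m^2; axis through the centre, so I = 1.2079 kg m^2.
Total I = 0.87856 + 0.73976 + 1.2079 = 2.8262 kg m^2.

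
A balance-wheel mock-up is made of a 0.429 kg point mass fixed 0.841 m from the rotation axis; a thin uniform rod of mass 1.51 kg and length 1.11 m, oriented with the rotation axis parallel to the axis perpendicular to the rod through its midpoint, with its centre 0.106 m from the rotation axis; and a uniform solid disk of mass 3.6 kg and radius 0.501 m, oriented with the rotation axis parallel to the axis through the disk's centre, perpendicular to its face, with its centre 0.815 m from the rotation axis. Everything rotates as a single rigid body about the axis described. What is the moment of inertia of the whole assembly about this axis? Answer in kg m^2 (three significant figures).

Point mass: I_cm = 0; centre at d = 0.841 m, so the parallel axis theorem gives I = 0 + (0.429)(0.841)² = 0.30342 kg m^2.
Thin rod: I_cm = (1/12)ML² = (1/12)(1.51)(1.11)² = 0.15504 kg m^2; centre at d = 0.106 m, so the parallel axis theorem gives I = 0.15504 + (1.51)(0.106)² = 0.17201 kg m^2.
Solid disk: I_cm = (1/2)MR² = (1/2)(3.6)(0.501)² = 0.4518 kg m^2; centre at d = 0.815 m, so the parallel axis theorem gives I = 0.4518 + (3.6)(0.815)² = 2.843 kg m^2.
Total I = 0.30342 + 0.17201 + 2.843 = 3.3184 kg m^2.

3.32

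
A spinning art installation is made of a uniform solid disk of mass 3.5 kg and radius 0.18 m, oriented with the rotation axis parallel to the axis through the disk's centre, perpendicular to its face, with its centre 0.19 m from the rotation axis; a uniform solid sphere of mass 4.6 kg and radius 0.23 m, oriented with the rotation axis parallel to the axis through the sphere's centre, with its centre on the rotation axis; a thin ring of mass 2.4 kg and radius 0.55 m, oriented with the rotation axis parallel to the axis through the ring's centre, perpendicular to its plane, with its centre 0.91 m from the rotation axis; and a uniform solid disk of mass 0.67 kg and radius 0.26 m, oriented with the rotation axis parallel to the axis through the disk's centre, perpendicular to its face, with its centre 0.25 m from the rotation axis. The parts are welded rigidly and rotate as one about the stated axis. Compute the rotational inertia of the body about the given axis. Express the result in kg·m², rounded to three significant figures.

3.06

Solid disk: I_cm = (1/2)MR² = (1/2)(3.5)(0.18)² = 0.0567 kg·m²; centre at d = 0.19 m, so the parallel axis theorem gives I = 0.0567 + (3.5)(0.19)² = 0.18305 kg·m².
Solid sphere: I_cm = (2/5)MR² = (2/5)(4.6)(0.23)² = 0.097336 kg·m²; axis through the centre, so I = 0.097336 kg·m².
Thin ring: I_cm = MR² = (2.4)(0.55)² = 0.726 kg·m²; centre at d = 0.91 m, so the parallel axis theorem gives I = 0.726 + (2.4)(0.91)² = 2.7134 kg·m².
Solid disk: I_cm = (1/2)MR² = (1/2)(0.67)(0.26)² = 0.022646 kg·m²; centre at d = 0.25 m, so the parallel axis theorem gives I = 0.022646 + (0.67)(0.25)² = 0.064521 kg·m².
Total I = 0.18305 + 0.097336 + 2.7134 + 0.064521 = 3.0583 kg·m².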